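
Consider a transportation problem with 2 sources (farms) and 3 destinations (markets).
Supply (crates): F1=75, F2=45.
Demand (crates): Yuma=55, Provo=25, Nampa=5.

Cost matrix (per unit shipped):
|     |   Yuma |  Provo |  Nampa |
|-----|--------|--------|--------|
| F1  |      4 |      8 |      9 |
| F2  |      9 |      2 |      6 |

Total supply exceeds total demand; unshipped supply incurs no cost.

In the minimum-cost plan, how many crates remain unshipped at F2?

15

Minimum-cost shipments:
  F1→Yuma: 55 × 4 = 220
  F2→Provo: 25 × 2 = 50
  F2→Nampa: 5 × 6 = 30
Total cost = 300.
F2 ships 30 of its 45, leaving 15.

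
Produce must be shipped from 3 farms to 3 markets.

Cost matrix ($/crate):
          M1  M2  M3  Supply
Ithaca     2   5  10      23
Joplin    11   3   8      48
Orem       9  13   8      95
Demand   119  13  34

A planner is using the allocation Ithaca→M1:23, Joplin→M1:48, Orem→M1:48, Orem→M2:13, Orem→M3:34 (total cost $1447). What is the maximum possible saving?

224

Current plan cost = 23·2 + 48·11 + 48·9 + 13·13 + 34·8 = $1447.
Optimal plan:
  Ithaca to M1: 23 × $2 = $46
  Joplin to M1: 1 × $11 = $11
  Joplin to M2: 13 × $3 = $39
  Joplin to M3: 34 × $8 = $272
  Orem to M1: 95 × $9 = $855
Optimal cost = $1223.
Saving = 1447 − 1223 = $224.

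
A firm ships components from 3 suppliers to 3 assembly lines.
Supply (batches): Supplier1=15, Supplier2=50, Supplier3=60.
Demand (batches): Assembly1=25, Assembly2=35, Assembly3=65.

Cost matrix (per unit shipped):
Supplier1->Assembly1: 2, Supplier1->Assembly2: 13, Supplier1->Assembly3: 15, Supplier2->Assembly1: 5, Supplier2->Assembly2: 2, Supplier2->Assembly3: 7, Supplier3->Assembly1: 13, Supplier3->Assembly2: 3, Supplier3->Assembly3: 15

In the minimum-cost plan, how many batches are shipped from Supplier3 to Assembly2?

35

The minimum-cost plan:
  Supplier1→Assembly1: 15 × 2 = 30
  Supplier2→Assembly3: 50 × 7 = 350
  Supplier3→Assembly1: 10 × 13 = 130
  Supplier3→Assembly2: 35 × 3 = 105
  Supplier3→Assembly3: 15 × 15 = 225
Total cost = 840.
So Supplier3→Assembly2 carries 35 batches.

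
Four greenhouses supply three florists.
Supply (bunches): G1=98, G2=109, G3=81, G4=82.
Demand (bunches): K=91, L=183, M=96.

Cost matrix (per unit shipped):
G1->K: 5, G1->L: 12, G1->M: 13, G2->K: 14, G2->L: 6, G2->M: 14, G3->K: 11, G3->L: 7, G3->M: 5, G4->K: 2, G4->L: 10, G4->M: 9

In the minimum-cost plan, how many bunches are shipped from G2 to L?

Optimal shipments:
  G1 to K: 24 × 5 = 120
  G1 to L: 74 × 12 = 888
  G2 to L: 109 × 6 = 654
  G3 to M: 81 × 5 = 405
  G4 to K: 67 × 2 = 134
  G4 to M: 15 × 9 = 135
Total cost = 2336.
So G2→L carries 109 bunches.

109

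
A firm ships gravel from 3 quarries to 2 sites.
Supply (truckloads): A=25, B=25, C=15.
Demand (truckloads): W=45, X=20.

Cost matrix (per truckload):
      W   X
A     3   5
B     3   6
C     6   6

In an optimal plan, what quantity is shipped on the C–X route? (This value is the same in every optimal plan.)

15

Solving gives:
  A to W: 20 × 3 = 60
  A to X: 5 × 5 = 25
  B to W: 25 × 3 = 75
  C to X: 15 × 6 = 90
Total cost = 250.
So C→X carries 15 truckloads.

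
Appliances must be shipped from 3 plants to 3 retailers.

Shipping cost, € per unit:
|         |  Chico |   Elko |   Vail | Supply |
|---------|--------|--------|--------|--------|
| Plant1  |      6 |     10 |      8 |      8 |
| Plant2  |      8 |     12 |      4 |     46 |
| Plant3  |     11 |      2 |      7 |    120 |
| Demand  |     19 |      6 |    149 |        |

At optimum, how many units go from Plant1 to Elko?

0

Optimal shipments:
  Plant1–Chico: 8 × €6 = €48
  Plant2–Vail: 46 × €4 = €184
  Plant3–Chico: 11 × €11 = €121
  Plant3–Elko: 6 × €2 = €12
  Plant3–Vail: 103 × €7 = €721
Total cost = €1086.
The route Plant1→Elko is not used.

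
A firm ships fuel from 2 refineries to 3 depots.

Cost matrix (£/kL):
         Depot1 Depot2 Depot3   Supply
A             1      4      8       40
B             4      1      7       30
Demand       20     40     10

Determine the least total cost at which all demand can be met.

170

A cheapest plan:
  A->Depot1: 20 × £1 = £20
  A->Depot2: 10 × £4 = £40
  A->Depot3: 10 × £8 = £80
  B->Depot2: 30 × £1 = £30
Total = 20 + 40 + 80 + 30 = £170.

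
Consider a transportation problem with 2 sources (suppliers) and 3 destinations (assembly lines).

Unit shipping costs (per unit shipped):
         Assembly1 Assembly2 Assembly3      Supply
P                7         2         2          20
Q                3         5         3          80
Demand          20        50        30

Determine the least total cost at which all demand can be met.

340

One minimum-cost allocation:
  P→Assembly2: 20 × 2 = 40
  Q→Assembly1: 20 × 3 = 60
  Q→Assembly2: 30 × 5 = 150
  Q→Assembly3: 30 × 3 = 90
Total = 40 + 60 + 150 + 90 = 340.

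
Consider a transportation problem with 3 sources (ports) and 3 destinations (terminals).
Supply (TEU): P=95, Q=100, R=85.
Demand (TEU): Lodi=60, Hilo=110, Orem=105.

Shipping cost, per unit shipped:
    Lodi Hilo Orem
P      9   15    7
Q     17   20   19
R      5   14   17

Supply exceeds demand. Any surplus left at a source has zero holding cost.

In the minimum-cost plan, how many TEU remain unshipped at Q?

Minimum-cost shipments:
  P to Orem: 95 × 7 = 665
  Q to Hilo: 85 × 20 = 1700
  Q to Orem: 10 × 19 = 190
  R to Lodi: 60 × 5 = 300
  R to Hilo: 25 × 14 = 350
Total cost = 3205.
Q ships 95 of its 100, leaving 5.

5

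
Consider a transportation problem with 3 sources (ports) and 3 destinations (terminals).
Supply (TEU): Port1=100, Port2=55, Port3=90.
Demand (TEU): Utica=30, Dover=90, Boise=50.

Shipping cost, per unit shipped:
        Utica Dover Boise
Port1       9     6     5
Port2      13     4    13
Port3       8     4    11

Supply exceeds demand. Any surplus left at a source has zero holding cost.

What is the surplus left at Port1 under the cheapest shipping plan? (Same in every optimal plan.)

50

Minimum-cost shipments:
  Port1->Boise: 50 × 5 = 250
  Port2->Dover: 55 × 4 = 220
  Port3->Utica: 30 × 8 = 240
  Port3->Dover: 35 × 4 = 140
Total cost = 850.
Port1 ships 50 of its 100, leaving 50.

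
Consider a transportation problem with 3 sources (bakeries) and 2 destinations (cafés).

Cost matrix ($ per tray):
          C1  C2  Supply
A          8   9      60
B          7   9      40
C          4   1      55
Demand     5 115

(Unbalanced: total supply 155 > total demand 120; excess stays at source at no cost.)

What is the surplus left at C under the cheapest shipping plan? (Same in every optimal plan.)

0

Minimum-cost shipments:
  A to C2: 60 trays
  B to C1: 5 trays
  C to C2: 55 trays
Total cost = $630.
C ships 55 of its 55, leaving 0.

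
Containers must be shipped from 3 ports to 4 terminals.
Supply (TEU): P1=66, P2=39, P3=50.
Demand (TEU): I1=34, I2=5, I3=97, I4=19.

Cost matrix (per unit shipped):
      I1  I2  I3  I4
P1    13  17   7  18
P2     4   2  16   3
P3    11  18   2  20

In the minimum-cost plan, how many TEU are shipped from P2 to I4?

19

Solving gives:
  P1 to I1: 19 TEU
  P1 to I3: 47 TEU
  P2 to I1: 15 TEU
  P2 to I2: 5 TEU
  P2 to I4: 19 TEU
  P3 to I3: 50 TEU
Total cost = 803.
So P2→I4 carries 19 TEU.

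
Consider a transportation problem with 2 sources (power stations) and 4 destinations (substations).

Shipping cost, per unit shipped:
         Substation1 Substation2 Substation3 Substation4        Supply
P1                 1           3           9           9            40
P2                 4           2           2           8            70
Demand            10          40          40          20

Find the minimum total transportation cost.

Optimal allocation:
  P1→Substation1: 10 × 1 = 10
  P1→Substation2: 30 × 3 = 90
  P2→Substation2: 10 × 2 = 20
  P2→Substation3: 40 × 2 = 80
  P2→Substation4: 20 × 8 = 160
Total = 10 + 90 + 20 + 80 + 160 = 360.

360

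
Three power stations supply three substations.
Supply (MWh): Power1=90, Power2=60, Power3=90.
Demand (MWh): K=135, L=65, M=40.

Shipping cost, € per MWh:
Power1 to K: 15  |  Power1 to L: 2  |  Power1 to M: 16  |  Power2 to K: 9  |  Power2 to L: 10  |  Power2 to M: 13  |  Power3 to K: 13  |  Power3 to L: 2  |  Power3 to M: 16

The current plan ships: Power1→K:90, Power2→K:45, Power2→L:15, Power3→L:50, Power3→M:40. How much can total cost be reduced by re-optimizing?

Current plan cost = 90·15 + 45·9 + 15·10 + 50·2 + 40·16 = €2645.
Optimal plan:
  Power1–L: 50 × €2 = €100
  Power1–M: 40 × €16 = €640
  Power2–K: 60 × €9 = €540
  Power3–K: 75 × €13 = €975
  Power3–L: 15 × €2 = €30
Optimal cost = €2285.
Saving = 2645 − 2285 = €360.

360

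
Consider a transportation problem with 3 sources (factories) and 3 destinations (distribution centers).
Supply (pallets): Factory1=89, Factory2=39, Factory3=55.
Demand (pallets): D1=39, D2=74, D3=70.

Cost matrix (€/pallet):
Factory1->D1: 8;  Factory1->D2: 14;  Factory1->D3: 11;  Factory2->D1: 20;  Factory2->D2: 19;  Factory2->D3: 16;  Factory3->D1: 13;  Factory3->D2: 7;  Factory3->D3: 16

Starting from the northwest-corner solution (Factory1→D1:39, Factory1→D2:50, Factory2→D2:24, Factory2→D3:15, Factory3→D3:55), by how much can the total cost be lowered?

660

Current plan cost = 39·8 + 50·14 + 24·19 + 15·16 + 55·16 = €2588.
Optimal plan:
  Factory1–D1: 39 × €8 = €312
  Factory1–D2: 19 × €14 = €266
  Factory1–D3: 31 × €11 = €341
  Factory2–D3: 39 × €16 = €624
  Factory3–D2: 55 × €7 = €385
Optimal cost = €1928.
Saving = 2588 − 1928 = €660.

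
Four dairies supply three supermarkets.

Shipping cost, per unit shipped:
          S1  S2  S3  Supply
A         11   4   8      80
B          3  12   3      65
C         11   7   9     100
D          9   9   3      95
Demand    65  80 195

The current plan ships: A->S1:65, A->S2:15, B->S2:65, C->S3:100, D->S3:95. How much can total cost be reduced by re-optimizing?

1040

Current plan cost = 65·11 + 15·4 + 65·12 + 100·9 + 95·3 = 2740.
Optimal plan:
  A→S2: 80 × 4 = 320
  B→S1: 65 × 3 = 195
  C→S3: 100 × 9 = 900
  D→S3: 95 × 3 = 285
Optimal cost = 1700.
Saving = 2740 − 1700 = 1040.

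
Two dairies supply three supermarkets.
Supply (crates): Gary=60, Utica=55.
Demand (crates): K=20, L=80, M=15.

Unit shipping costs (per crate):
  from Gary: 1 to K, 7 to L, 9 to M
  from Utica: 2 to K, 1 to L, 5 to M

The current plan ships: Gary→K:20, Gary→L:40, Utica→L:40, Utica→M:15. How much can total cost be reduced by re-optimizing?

Current plan cost = 20·1 + 40·7 + 40·1 + 15·5 = 415.
Optimal plan:
  Gary→K: 20 crates
  Gary→L: 25 crates
  Gary→M: 15 crates
  Utica→L: 55 crates
Optimal cost = 385.
Saving = 415 − 385 = 30.

30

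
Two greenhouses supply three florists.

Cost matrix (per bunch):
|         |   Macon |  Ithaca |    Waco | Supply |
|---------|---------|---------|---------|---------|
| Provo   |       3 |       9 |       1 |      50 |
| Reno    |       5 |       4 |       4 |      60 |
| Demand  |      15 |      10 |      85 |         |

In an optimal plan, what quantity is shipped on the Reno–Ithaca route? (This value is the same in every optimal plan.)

10

Optimal shipments:
  Provo→Waco: 50 × 1 = 50
  Reno→Macon: 15 × 5 = 75
  Reno→Ithaca: 10 × 4 = 40
  Reno→Waco: 35 × 4 = 140
Total cost = 305.
So Reno→Ithaca carries 10 bunches.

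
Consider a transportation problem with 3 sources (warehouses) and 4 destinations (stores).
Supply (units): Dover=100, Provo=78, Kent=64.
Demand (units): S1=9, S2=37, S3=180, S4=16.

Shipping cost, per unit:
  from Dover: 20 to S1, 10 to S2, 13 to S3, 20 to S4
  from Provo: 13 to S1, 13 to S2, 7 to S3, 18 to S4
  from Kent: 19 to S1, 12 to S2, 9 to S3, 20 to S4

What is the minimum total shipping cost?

2477

One minimum-cost allocation:
  Dover->S2: 37 × 10 = 370
  Dover->S3: 47 × 13 = 611
  Dover->S4: 16 × 20 = 320
  Provo->S1: 9 × 13 = 117
  Provo->S3: 69 × 7 = 483
  Kent->S3: 64 × 9 = 576
Total = 370 + 611 + 320 + 117 + 483 + 576 = 2477.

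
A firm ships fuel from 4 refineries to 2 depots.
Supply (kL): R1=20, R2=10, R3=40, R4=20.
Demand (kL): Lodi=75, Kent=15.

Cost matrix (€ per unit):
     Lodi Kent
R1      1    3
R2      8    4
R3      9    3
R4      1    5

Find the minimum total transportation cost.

An optimal shipping plan:
  R1->Lodi: 20 × €1 = €20
  R2->Lodi: 10 × €8 = €80
  R3->Lodi: 25 × €9 = €225
  R3->Kent: 15 × €3 = €45
  R4->Lodi: 20 × €1 = €20
Total = 20 + 80 + 225 + 45 + 20 = €390.
(Supply check: R1 ships 20; R2 ships 10; R3 ships 40; R4 ships 20.)

390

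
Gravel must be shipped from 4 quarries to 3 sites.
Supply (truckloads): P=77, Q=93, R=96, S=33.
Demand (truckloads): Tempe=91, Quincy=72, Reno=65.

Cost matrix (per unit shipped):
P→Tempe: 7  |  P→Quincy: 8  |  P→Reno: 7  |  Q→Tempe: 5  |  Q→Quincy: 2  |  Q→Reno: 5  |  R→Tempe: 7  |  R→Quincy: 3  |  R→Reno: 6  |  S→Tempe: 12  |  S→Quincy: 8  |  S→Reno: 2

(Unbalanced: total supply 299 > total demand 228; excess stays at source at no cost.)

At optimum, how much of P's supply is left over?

71

An optimal plan:
  P–Tempe: 6 × 7 = 42
  Q–Tempe: 85 × 5 = 425
  Q–Quincy: 8 × 2 = 16
  R–Quincy: 64 × 3 = 192
  R–Reno: 32 × 6 = 192
  S–Reno: 33 × 2 = 66
Total cost = 933.
P ships 6 of its 77, leaving 71.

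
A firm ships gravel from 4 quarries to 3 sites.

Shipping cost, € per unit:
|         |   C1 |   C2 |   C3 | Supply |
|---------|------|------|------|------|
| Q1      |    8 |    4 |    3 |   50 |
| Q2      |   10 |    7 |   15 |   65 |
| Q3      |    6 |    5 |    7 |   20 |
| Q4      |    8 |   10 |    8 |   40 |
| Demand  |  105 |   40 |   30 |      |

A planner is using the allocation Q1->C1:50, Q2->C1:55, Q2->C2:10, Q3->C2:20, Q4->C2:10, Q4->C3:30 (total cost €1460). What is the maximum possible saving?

Current plan cost = 50·8 + 55·10 + 10·7 + 20·5 + 10·10 + 30·8 = €1460.
Optimal plan:
  Q1–C2: 20 × €4 = €80
  Q1–C3: 30 × €3 = €90
  Q2–C1: 45 × €10 = €450
  Q2–C2: 20 × €7 = €140
  Q3–C1: 20 × €6 = €120
  Q4–C1: 40 × €8 = €320
Optimal cost = €1200.
Saving = 1460 − 1200 = €260.

260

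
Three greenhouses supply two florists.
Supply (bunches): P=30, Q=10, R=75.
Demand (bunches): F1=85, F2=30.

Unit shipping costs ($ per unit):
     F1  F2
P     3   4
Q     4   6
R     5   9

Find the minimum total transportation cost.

535

A cheapest plan:
  P–F2: 30 × $4 = $120
  Q–F1: 10 × $4 = $40
  R–F1: 75 × $5 = $375
Total = 120 + 40 + 375 = $535.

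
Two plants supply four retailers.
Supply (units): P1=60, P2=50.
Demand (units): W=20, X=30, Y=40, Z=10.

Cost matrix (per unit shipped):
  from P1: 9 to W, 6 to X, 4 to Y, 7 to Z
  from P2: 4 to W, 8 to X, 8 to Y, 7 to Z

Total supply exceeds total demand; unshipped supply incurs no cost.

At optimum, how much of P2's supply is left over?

Minimum-cost shipments:
  P1–X: 20 × 6 = 120
  P1–Y: 40 × 4 = 160
  P2–W: 20 × 4 = 80
  P2–X: 10 × 8 = 80
  P2–Z: 10 × 7 = 70
Total cost = 510.
P2 ships 40 of its 50, leaving 10.

10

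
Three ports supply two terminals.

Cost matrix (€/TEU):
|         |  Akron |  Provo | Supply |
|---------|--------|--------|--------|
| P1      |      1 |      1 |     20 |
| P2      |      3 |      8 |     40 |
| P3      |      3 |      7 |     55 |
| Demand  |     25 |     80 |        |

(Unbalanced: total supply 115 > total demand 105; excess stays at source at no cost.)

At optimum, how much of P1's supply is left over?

Minimum-cost shipments:
  P1->Provo: 20 × €1 = €20
  P2->Akron: 25 × €3 = €75
  P2->Provo: 5 × €8 = €40
  P3->Provo: 55 × €7 = €385
Total cost = €520.
P1 ships 20 of its 20, leaving 0.

0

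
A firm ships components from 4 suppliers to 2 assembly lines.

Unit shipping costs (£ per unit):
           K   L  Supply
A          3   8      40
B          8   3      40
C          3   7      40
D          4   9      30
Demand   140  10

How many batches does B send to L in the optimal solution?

10

Optimal shipments:
  A to K: 40 × £3 = £120
  B to K: 30 × £8 = £240
  B to L: 10 × £3 = £30
  C to K: 40 × £3 = £120
  D to K: 30 × £4 = £120
Total cost = £630.
So B→L carries 10 batches.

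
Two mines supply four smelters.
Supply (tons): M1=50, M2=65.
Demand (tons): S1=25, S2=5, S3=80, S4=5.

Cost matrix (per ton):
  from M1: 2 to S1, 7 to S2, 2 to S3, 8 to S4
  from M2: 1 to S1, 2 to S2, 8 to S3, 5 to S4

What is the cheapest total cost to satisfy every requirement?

A cheapest plan:
  M1→S3: 50 × 2 = 100
  M2→S1: 25 × 1 = 25
  M2→S2: 5 × 2 = 10
  M2→S3: 30 × 8 = 240
  M2→S4: 5 × 5 = 25
Total = 100 + 25 + 10 + 240 + 25 = 400.
(Supply check: M1 ships 50; M2 ships 65.)

400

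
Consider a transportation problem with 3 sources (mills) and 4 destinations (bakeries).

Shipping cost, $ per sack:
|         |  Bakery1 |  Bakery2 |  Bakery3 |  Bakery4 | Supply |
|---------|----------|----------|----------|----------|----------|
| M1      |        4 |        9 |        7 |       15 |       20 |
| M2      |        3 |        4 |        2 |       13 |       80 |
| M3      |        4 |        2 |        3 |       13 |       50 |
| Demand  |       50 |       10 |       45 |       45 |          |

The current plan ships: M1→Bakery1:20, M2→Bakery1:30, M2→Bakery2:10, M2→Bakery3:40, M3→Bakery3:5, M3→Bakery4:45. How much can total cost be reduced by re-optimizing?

Current plan cost = 20·4 + 30·3 + 10·4 + 40·2 + 5·3 + 45·13 = $890.
Optimal plan:
  M1->Bakery1: 20 sacks
  M2->Bakery1: 30 sacks
  M2->Bakery3: 45 sacks
  M2->Bakery4: 5 sacks
  M3->Bakery2: 10 sacks
  M3->Bakery4: 40 sacks
Optimal cost = $865.
Saving = 890 − 865 = $25.

25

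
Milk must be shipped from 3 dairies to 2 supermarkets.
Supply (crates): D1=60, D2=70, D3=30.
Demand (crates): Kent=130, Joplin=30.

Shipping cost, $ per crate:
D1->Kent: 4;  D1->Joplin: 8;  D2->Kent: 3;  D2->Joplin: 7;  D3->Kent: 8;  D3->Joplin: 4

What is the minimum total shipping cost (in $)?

Optimal allocation:
  D1–Kent: 60 crates
  D2–Kent: 70 crates
  D3–Joplin: 30 crates
Total cost = $570.

570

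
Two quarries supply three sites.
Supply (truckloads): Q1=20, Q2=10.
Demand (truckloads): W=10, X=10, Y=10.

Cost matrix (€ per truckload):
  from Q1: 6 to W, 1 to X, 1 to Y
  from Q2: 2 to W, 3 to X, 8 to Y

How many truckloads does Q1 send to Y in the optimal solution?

Solving gives:
  Q1 to X: 10 × €1 = €10
  Q1 to Y: 10 × €1 = €10
  Q2 to W: 10 × €2 = €20
Total cost = €40.
So Q1→Y carries 10 truckloads.

10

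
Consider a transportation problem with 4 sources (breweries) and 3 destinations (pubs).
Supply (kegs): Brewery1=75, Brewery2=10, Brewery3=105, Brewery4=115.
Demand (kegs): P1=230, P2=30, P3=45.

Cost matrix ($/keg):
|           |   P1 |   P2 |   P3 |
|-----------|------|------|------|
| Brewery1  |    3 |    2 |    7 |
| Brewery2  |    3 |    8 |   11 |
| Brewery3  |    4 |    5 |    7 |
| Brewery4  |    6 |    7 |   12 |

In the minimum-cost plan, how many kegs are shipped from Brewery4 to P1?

115

Optimal shipments:
  Brewery1→P1: 45 × $3 = $135
  Brewery1→P2: 30 × $2 = $60
  Brewery2→P1: 10 × $3 = $30
  Brewery3→P1: 60 × $4 = $240
  Brewery3→P3: 45 × $7 = $315
  Brewery4→P1: 115 × $6 = $690
Total cost = $1470.
So Brewery4→P1 carries 115 kegs.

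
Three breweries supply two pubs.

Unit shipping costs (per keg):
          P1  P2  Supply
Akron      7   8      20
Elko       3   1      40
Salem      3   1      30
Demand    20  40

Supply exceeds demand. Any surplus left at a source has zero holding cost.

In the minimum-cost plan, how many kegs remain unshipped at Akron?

An optimal plan:
  Elko to P1: 20 × 3 = 60
  Elko to P2: 10 × 1 = 10
  Salem to P2: 30 × 1 = 30
Total cost = 100.
Akron ships 0 of its 20, leaving 20.

20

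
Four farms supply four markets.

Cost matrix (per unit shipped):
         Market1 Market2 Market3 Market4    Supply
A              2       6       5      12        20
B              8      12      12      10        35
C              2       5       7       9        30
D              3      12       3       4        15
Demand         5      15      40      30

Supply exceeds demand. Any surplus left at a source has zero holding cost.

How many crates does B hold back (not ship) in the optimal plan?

An optimal plan:
  A–Market3: 20 × 5 = 100
  B–Market4: 25 × 10 = 250
  C–Market1: 5 × 2 = 10
  C–Market2: 15 × 5 = 75
  C–Market3: 10 × 7 = 70
  D–Market3: 10 × 3 = 30
  D–Market4: 5 × 4 = 20
Total cost = 555.
B ships 25 of its 35, leaving 10.

10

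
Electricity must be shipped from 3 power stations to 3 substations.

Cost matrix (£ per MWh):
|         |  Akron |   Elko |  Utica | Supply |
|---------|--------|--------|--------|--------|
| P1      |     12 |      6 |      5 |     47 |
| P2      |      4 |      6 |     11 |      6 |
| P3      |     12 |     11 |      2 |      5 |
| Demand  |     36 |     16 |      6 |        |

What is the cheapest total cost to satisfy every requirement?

495

An optimal shipping plan:
  P1 to Akron: 30 × £12 = £360
  P1 to Elko: 16 × £6 = £96
  P1 to Utica: 1 × £5 = £5
  P2 to Akron: 6 × £4 = £24
  P3 to Utica: 5 × £2 = £10
Total = 360 + 96 + 5 + 24 + 10 = £495.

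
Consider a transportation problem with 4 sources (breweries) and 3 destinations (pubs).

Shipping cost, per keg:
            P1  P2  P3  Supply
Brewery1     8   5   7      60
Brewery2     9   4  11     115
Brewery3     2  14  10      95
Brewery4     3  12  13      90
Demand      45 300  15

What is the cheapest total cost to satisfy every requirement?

One minimum-cost allocation:
  Brewery1 to P2: 60 × 5 = 300
  Brewery2 to P2: 115 × 4 = 460
  Brewery3 to P1: 45 × 2 = 90
  Brewery3 to P2: 35 × 14 = 490
  Brewery3 to P3: 15 × 10 = 150
  Brewery4 to P2: 90 × 12 = 1080
Total = 300 + 460 + 90 + 490 + 150 + 1080 = 2570.
(Supply check: Brewery1 ships 60; Brewery2 ships 115; Brewery3 ships 95; Brewery4 ships 90.)

2570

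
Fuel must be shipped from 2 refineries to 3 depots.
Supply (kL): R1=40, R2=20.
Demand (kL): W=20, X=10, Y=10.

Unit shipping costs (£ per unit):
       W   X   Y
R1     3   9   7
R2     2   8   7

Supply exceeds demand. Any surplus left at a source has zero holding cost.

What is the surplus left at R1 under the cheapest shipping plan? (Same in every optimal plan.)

20

An optimal plan:
  R1 to W: 10 kL
  R1 to Y: 10 kL
  R2 to W: 10 kL
  R2 to X: 10 kL
Total cost = £200.
R1 ships 20 of its 40, leaving 20.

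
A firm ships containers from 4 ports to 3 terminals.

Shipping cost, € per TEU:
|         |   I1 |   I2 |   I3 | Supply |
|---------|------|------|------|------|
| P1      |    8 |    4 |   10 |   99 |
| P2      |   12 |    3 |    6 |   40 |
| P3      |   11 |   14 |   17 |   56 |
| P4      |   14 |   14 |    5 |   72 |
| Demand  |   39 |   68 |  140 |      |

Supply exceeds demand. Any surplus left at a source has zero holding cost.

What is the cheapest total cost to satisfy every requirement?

Optimal allocation:
  P1→I1: 3 × €8 = €24
  P1→I2: 68 × €4 = €272
  P1→I3: 28 × €10 = €280
  P2→I3: 40 × €6 = €240
  P3→I1: 36 × €11 = €396
  P4→I3: 72 × €5 = €360
Total = 24 + 272 + 280 + 240 + 396 + 360 = €1572.

1572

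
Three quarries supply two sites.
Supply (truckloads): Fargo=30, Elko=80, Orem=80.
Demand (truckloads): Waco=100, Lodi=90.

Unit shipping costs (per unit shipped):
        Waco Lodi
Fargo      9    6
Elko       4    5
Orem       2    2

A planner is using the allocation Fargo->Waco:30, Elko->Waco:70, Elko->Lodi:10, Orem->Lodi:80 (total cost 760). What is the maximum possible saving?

100

Current plan cost = 30·9 + 70·4 + 10·5 + 80·2 = 760.
Optimal plan:
  Fargo→Lodi: 30 × 6 = 180
  Elko→Waco: 80 × 4 = 320
  Orem→Waco: 20 × 2 = 40
  Orem→Lodi: 60 × 2 = 120
Optimal cost = 660.
Saving = 760 − 660 = 100.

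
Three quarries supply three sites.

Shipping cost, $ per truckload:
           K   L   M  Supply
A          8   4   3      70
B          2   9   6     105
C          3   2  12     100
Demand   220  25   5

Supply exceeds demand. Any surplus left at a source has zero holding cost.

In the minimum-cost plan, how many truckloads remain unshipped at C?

0

Minimum-cost shipments:
  A→K: 15 truckloads
  A→L: 25 truckloads
  A→M: 5 truckloads
  B→K: 105 truckloads
  C→K: 100 truckloads
Total cost = $745.
C ships 100 of its 100, leaving 0.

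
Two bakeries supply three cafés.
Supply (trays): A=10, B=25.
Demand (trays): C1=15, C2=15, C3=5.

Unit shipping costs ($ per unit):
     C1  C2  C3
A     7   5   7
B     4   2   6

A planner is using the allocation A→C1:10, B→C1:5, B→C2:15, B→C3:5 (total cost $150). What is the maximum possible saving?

Current plan cost = 10·7 + 5·4 + 15·2 + 5·6 = $150.
Optimal plan:
  A–C1: 5 × $7 = $35
  A–C3: 5 × $7 = $35
  B–C1: 10 × $4 = $40
  B–C2: 15 × $2 = $30
Optimal cost = $140.
Saving = 150 − 140 = $10.

10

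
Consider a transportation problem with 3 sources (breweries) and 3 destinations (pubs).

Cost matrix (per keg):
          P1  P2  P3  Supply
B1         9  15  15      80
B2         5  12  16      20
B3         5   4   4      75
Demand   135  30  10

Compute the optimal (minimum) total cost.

A cheapest plan:
  B1–P1: 80 × 9 = 720
  B2–P1: 20 × 5 = 100
  B3–P1: 35 × 5 = 175
  B3–P2: 30 × 4 = 120
  B3–P3: 10 × 4 = 40
Total = 720 + 100 + 175 + 120 + 40 = 1155.
(Supply check: B1 ships 80; B2 ships 20; B3 ships 75.)

1155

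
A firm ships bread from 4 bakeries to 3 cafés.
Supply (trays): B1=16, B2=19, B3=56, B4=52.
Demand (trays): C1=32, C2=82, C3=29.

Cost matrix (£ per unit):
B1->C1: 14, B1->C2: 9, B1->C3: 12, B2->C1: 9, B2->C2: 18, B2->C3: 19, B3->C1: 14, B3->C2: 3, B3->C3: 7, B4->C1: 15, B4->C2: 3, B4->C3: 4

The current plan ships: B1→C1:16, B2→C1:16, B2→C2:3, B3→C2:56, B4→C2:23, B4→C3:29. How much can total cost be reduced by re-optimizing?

Current plan cost = 16·14 + 16·9 + 3·18 + 56·3 + 23·3 + 29·4 = £775.
Optimal plan:
  B1→C1: 13 × £14 = £182
  B1→C2: 3 × £9 = £27
  B2→C1: 19 × £9 = £171
  B3→C2: 56 × £3 = £168
  B4→C2: 23 × £3 = £69
  B4→C3: 29 × £4 = £116
Optimal cost = £733.
Saving = 775 − 733 = £42.

42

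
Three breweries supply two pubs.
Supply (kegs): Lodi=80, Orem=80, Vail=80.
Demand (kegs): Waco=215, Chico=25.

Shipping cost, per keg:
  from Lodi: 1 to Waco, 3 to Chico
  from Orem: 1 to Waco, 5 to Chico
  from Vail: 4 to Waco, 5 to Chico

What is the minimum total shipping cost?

505

An optimal shipping plan:
  Lodi to Waco: 80 × 1 = 80
  Orem to Waco: 80 × 1 = 80
  Vail to Waco: 55 × 4 = 220
  Vail to Chico: 25 × 5 = 125
Total = 80 + 80 + 220 + 125 = 505.
(Supply check: Lodi ships 80; Orem ships 80; Vail ships 80.)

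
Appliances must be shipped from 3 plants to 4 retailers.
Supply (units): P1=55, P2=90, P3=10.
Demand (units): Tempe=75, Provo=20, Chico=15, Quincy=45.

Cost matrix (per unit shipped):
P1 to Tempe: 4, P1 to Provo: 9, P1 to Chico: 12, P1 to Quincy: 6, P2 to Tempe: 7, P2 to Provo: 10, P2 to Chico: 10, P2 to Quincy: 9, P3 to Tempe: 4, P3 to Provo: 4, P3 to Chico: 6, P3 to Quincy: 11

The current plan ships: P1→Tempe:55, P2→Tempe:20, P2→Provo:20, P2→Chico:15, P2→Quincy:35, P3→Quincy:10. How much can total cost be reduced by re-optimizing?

Current plan cost = 55·4 + 20·7 + 20·10 + 15·10 + 35·9 + 10·11 = 1135.
Optimal plan:
  P1–Tempe: 10 units
  P1–Quincy: 45 units
  P2–Tempe: 65 units
  P2–Provo: 10 units
  P2–Chico: 15 units
  P3–Provo: 10 units
Optimal cost = 1055.
Saving = 1135 − 1055 = 80.

80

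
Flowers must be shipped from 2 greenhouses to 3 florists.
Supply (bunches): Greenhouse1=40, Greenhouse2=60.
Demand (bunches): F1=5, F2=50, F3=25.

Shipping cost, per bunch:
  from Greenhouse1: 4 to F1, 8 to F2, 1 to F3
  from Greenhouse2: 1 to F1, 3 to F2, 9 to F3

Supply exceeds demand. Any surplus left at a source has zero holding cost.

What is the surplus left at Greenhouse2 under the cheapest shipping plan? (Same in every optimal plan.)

Minimum-cost shipments:
  Greenhouse1–F3: 25 × 1 = 25
  Greenhouse2–F1: 5 × 1 = 5
  Greenhouse2–F2: 50 × 3 = 150
Total cost = 180.
Greenhouse2 ships 55 of its 60, leaving 5.

5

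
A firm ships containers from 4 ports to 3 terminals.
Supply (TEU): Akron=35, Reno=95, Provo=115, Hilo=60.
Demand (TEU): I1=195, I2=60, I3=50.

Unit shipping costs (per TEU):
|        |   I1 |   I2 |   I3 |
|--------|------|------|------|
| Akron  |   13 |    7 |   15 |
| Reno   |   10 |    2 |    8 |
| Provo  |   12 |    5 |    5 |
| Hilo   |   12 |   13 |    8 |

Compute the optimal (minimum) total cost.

2675

An optimal shipping plan:
  Akron→I1: 35 × 13 = 455
  Reno→I1: 35 × 10 = 350
  Reno→I2: 60 × 2 = 120
  Provo→I1: 65 × 12 = 780
  Provo→I3: 50 × 5 = 250
  Hilo→I1: 60 × 12 = 720
Total = 455 + 350 + 120 + 780 + 250 + 720 = 2675.
(Supply check: Akron ships 35; Reno ships 95; Provo ships 115; Hilo ships 60.)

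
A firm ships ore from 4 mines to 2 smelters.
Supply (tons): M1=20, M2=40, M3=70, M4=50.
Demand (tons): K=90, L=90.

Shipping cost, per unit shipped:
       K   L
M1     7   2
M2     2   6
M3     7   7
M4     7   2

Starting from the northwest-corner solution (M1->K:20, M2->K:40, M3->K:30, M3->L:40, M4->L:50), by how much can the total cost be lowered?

100

Current plan cost = 20·7 + 40·2 + 30·7 + 40·7 + 50·2 = 810.
Optimal plan:
  M1→L: 20 × 2 = 40
  M2→K: 40 × 2 = 80
  M3→K: 50 × 7 = 350
  M3→L: 20 × 7 = 140
  M4→L: 50 × 2 = 100
Optimal cost = 710.
Saving = 810 − 710 = 100.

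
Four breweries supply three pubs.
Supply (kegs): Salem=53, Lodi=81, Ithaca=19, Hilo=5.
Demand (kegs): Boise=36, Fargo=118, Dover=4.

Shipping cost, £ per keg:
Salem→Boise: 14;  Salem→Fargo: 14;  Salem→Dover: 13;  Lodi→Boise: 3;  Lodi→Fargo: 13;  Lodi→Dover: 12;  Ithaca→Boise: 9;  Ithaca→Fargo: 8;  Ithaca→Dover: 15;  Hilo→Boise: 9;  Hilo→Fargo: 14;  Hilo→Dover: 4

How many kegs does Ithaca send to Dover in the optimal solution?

0

The minimum-cost plan:
  Salem–Fargo: 53 × £14 = £742
  Lodi–Boise: 36 × £3 = £108
  Lodi–Fargo: 45 × £13 = £585
  Ithaca–Fargo: 19 × £8 = £152
  Hilo–Fargo: 1 × £14 = £14
  Hilo–Dover: 4 × £4 = £16
Total cost = £1617.
The route Ithaca→Dover is not used.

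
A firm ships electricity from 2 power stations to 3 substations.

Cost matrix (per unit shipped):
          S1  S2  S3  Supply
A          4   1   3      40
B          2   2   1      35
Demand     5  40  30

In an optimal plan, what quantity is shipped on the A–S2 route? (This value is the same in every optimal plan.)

40

Solving gives:
  A→S2: 40 MWh
  B→S1: 5 MWh
  B→S3: 30 MWh
Total cost = 80.
So A→S2 carries 40 MWh.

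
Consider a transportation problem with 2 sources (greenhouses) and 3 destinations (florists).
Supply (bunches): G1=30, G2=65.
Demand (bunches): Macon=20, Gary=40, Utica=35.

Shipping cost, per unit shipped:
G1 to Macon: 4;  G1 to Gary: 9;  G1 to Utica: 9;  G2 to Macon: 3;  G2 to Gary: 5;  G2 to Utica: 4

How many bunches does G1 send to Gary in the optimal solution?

10

Solving gives:
  G1–Macon: 20 × 4 = 80
  G1–Gary: 10 × 9 = 90
  G2–Gary: 30 × 5 = 150
  G2–Utica: 35 × 4 = 140
Total cost = 460.
So G1→Gary carries 10 bunches.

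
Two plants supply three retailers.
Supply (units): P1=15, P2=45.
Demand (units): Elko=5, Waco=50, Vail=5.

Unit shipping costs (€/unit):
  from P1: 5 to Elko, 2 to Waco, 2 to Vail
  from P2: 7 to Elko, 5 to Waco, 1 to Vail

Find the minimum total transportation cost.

Optimal allocation:
  P1->Waco: 15 units
  P2->Elko: 5 units
  P2->Waco: 35 units
  P2->Vail: 5 units
Total cost = €245.

245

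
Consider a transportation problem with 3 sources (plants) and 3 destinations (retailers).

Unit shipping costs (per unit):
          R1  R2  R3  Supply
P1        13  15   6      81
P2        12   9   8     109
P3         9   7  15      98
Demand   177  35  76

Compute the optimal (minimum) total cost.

Optimal allocation:
  P1->R1: 5 units
  P1->R3: 76 units
  P2->R1: 74 units
  P2->R2: 35 units
  P3->R1: 98 units
Total cost = 2606.

2606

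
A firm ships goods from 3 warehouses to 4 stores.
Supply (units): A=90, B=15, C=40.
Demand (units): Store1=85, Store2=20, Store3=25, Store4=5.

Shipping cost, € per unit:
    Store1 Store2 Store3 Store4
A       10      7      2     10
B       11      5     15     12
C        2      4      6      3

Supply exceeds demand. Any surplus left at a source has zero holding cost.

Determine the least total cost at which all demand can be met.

One minimum-cost allocation:
  A to Store1: 45 × €10 = €450
  A to Store2: 5 × €7 = €35
  A to Store3: 25 × €2 = €50
  A to Store4: 5 × €10 = €50
  B to Store2: 15 × €5 = €75
  C to Store1: 40 × €2 = €80
Total = 450 + 35 + 50 + 50 + 75 + 80 = €740.
(Supply check: A ships 80; B ships 15; C ships 40.)

740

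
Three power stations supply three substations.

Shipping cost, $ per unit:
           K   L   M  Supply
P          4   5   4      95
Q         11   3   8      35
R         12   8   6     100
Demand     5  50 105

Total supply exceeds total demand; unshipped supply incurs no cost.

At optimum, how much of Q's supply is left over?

An optimal plan:
  P–K: 5 × $4 = $20
  P–L: 15 × $5 = $75
  P–M: 75 × $4 = $300
  Q–L: 35 × $3 = $105
  R–M: 30 × $6 = $180
Total cost = $680.
Q ships 35 of its 35, leaving 0.

0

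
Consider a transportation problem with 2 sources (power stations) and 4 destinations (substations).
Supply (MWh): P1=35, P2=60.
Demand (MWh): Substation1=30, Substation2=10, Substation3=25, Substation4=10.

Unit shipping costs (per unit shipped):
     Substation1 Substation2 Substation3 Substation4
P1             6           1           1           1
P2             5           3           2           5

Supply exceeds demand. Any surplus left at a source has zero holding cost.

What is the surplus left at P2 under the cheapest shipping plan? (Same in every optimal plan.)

An optimal plan:
  P1->Substation2: 10 × 1 = 10
  P1->Substation3: 15 × 1 = 15
  P1->Substation4: 10 × 1 = 10
  P2->Substation1: 30 × 5 = 150
  P2->Substation3: 10 × 2 = 20
Total cost = 205.
P2 ships 40 of its 60, leaving 20.

20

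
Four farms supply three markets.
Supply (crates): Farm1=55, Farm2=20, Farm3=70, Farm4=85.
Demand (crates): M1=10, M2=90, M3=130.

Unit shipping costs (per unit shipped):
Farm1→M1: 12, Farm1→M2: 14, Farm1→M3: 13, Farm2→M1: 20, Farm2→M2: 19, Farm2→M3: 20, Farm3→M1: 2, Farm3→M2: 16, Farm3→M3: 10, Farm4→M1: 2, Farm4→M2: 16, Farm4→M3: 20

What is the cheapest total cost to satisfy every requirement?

An optimal shipping plan:
  Farm1 to M3: 55 × 13 = 715
  Farm2 to M2: 15 × 19 = 285
  Farm2 to M3: 5 × 20 = 100
  Farm3 to M3: 70 × 10 = 700
  Farm4 to M1: 10 × 2 = 20
  Farm4 to M2: 75 × 16 = 1200
Total = 715 + 285 + 100 + 700 + 20 + 1200 = 3020.
(Supply check: Farm1 ships 55; Farm2 ships 20; Farm3 ships 70; Farm4 ships 85.)

3020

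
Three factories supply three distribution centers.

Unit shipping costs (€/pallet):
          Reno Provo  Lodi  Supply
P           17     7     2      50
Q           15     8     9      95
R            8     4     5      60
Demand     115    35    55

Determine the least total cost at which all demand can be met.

Optimal allocation:
  P→Lodi: 50 × €2 = €100
  Q→Reno: 55 × €15 = €825
  Q→Provo: 35 × €8 = €280
  Q→Lodi: 5 × €9 = €45
  R→Reno: 60 × €8 = €480
Total = 100 + 825 + 280 + 45 + 480 = €1730.
(Supply check: P ships 50; Q ships 95; R ships 60.)

1730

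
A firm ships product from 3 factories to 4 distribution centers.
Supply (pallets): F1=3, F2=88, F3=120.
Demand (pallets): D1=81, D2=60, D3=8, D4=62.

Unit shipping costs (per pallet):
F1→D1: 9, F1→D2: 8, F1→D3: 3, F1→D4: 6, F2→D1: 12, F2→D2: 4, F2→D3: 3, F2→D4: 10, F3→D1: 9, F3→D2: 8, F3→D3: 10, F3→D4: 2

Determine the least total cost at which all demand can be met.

1177

An optimal shipping plan:
  F1–D1: 3 × 9 = 27
  F2–D1: 20 × 12 = 240
  F2–D2: 60 × 4 = 240
  F2–D3: 8 × 3 = 24
  F3–D1: 58 × 9 = 522
  F3–D4: 62 × 2 = 124
Total = 27 + 240 + 240 + 24 + 522 + 124 = 1177.
(Supply check: F1 ships 3; F2 ships 88; F3 ships 120.)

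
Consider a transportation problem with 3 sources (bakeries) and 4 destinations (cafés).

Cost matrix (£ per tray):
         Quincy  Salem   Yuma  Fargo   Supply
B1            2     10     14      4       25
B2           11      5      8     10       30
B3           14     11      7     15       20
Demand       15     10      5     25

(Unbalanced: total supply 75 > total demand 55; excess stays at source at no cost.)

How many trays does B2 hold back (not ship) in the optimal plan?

Minimum-cost shipments:
  B1–Quincy: 15 × £2 = £30
  B1–Fargo: 10 × £4 = £40
  B2–Salem: 10 × £5 = £50
  B2–Fargo: 15 × £10 = £150
  B3–Yuma: 5 × £7 = £35
Total cost = £305.
B2 ships 25 of its 30, leaving 5.

5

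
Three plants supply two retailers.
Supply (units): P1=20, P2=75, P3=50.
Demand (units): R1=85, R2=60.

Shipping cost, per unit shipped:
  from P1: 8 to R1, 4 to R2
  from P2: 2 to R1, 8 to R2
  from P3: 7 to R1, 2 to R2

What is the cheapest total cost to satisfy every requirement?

One minimum-cost allocation:
  P1→R1: 10 × 8 = 80
  P1→R2: 10 × 4 = 40
  P2→R1: 75 × 2 = 150
  P3→R2: 50 × 2 = 100
Total = 80 + 40 + 150 + 100 = 370.

370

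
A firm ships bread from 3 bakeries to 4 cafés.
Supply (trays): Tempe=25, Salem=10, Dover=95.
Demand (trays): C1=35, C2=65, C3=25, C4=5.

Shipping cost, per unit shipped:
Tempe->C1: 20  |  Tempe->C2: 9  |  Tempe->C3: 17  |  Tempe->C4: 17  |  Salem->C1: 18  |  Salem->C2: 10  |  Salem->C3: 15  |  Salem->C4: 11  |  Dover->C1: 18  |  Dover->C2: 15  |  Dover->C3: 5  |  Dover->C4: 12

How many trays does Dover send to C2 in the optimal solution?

The minimum-cost plan:
  Tempe to C2: 25 × 9 = 225
  Salem to C2: 10 × 10 = 100
  Dover to C1: 35 × 18 = 630
  Dover to C2: 30 × 15 = 450
  Dover to C3: 25 × 5 = 125
  Dover to C4: 5 × 12 = 60
Total cost = 1590.
So Dover→C2 carries 30 trays.

30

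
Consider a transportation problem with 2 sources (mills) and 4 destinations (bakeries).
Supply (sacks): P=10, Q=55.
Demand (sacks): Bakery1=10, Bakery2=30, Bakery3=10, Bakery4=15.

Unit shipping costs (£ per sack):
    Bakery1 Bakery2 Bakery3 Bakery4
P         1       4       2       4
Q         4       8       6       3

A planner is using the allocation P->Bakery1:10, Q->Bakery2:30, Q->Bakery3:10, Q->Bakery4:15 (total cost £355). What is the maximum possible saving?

Current plan cost = 10·1 + 30·8 + 10·6 + 15·3 = £355.
Optimal plan:
  P to Bakery2: 10 × £4 = £40
  Q to Bakery1: 10 × £4 = £40
  Q to Bakery2: 20 × £8 = £160
  Q to Bakery3: 10 × £6 = £60
  Q to Bakery4: 15 × £3 = £45
Optimal cost = £345.
Saving = 355 − 345 = £10.

10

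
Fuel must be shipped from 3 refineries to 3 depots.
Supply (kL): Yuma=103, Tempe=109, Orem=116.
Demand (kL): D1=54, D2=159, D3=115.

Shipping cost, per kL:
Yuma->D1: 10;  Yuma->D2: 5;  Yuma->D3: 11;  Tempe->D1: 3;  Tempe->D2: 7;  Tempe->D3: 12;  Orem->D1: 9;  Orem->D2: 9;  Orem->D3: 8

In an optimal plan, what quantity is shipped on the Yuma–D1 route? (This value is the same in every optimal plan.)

The minimum-cost plan:
  Yuma–D2: 103 kL
  Tempe–D1: 54 kL
  Tempe–D2: 55 kL
  Orem–D2: 1 kL
  Orem–D3: 115 kL
Total cost = 1991.
The route Yuma→D1 is not used.

0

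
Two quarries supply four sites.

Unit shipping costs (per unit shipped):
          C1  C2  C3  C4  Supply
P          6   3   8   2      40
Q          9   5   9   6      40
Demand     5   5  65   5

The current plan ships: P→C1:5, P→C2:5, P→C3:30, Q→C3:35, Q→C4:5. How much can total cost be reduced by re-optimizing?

15

Current plan cost = 5·6 + 5·3 + 30·8 + 35·9 + 5·6 = 630.
Optimal plan:
  P→C1: 5 × 6 = 30
  P→C2: 5 × 3 = 15
  P→C3: 25 × 8 = 200
  P→C4: 5 × 2 = 10
  Q→C3: 40 × 9 = 360
Optimal cost = 615.
Saving = 630 − 615 = 15.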